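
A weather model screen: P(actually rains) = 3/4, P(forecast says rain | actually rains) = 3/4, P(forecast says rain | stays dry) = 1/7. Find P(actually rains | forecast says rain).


P(A) = P(A|B)P(B) + P(A|B')P(B') = 3/4*3/4 + 1/7*1/4 = 67/112
P(B|A) = P(A|B)P(B)/P(A) = (9/16)/(67/112) = 63/67

63/67


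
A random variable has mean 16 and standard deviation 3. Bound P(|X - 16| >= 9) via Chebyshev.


k = 9/3 = 3
Chebyshev: P(|X-mu| >= k*sigma) <= 1/k^2 = 1/3^2 = 1/9

1/9


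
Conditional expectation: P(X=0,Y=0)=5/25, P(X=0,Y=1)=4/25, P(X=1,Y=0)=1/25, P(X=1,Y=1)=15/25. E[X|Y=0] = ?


P(Y=0) = 6/25
E[X|Y=0] = (0*5 + 1*1)/6 = 1/6

1/6


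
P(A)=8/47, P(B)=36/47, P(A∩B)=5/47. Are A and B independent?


P(A)*P(B) = 8/47*36/47 = 288/2209
P(A∩B) = 5/47 != 288/2209, so not independent

No, A and B are not independent


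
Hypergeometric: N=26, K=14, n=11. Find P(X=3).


P(X=3) = C(14,3)*C(12,8) / C(26,11)
= 364*495 / 7726160
= 180180/7726160 = 693/29716

693/29716


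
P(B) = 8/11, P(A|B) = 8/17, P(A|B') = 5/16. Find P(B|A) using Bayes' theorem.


P(A) = P(A|B)P(B) + P(A|B')P(B') = 8/17*8/11 + 5/16*3/11 = 1279/2992
P(B|A) = P(A|B)P(B)/P(A) = (64/187)/(1279/2992) = 1024/1279

1024/1279


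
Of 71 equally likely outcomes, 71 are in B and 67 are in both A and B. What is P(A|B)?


P(A|B) = P(A∩B)/P(B) = (67/71)/(71/71) = 67/71

67/71


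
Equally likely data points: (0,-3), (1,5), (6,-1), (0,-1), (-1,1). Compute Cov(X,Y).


E[X]=6/5, E[Y]=1/5, E[XY]=-2/5
Cov(X,Y) = E[XY] - E[X]E[Y] = -2/5 - 6/5*1/5 = -16/25

-16/25


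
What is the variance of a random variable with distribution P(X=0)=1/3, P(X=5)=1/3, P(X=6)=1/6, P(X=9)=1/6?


E[X] = 25/6, E[X^2] = 167/6
Var(X) = E[X^2] - (E[X])^2 = 167/6 - (25/6)^2 = 377/36

377/36


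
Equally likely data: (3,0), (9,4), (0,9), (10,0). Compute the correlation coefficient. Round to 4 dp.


Cov(X,Y) = -8.8750, Var(X) = 17.2500, Var(Y) = 13.6875
rho = Cov/(sqrt(VarX)*sqrt(VarY)) = -0.5776

-0.5776


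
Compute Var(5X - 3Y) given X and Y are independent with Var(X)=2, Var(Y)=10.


Independence => Cov(X,Y)=0
Var(5X - 3Y) = 5^2*Var(X) + (-3)^2*Var(Y)
= 25*2 + 9*10 = 140

140


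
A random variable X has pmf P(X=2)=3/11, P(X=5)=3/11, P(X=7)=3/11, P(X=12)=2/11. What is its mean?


E[X] = sum(x * P(x))
= 2*3/11 + 5*3/11 + 7*3/11 + 12*2/11
= 6

6


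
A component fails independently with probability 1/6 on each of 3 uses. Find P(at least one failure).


P(at least one) = 1 - P(none)
P(none) = (1 - 1/6)^3 = (5/6)^3 = 125/216
P(at least one) = 1 - 125/216 = 91/216

91/216


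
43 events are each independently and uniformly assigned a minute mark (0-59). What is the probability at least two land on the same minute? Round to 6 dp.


P(all different) = prod((60-i)/60 for i=0..42) = 0.000000
P(at least one match) = 1 - 0.000000 = 1.000000

1.000000


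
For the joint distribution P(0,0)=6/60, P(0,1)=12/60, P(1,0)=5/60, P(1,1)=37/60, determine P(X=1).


P(X=1) = P(1,0)+P(1,1) = 5/60 + 37/60 = 42/60 = 7/10

7/10


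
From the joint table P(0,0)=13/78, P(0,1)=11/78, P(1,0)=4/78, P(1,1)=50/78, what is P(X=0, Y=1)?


Read from table: P(X=0, Y=1) = 11/78

11/78


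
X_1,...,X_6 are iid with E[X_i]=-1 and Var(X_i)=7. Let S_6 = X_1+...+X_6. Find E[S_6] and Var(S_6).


E[S_n] = n*mu = 6*-1 = -6
Var(S_n) = n*sigma^2 = 6*7 = 42

E[S_6]=-6, Var(S_6)=42


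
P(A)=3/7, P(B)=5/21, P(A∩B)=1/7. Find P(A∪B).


P(A∪B) = P(A) + P(B) - P(A∩B)
= 3/7 + 5/21 - 1/7 = 11/21

11/21


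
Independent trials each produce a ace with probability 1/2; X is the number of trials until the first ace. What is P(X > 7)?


P(X > 7) = P(first 7 trials all fail) = (1-p)^7 = (1/2)^7 = 1/128

1/128


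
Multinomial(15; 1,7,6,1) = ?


15! = 1307674368000
Denominator: 1!=1 * 7!=5040 * 6!=720 * 1!=1
Coefficient = 1307674368000 / 3628800 = 360360

360360


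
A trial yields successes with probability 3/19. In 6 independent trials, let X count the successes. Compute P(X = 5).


P(X=5) = C(6,5) * p^5 * (1-p)^1
= 6 * 243/2476099 * 16/19
= 23328/47045881

23328/47045881


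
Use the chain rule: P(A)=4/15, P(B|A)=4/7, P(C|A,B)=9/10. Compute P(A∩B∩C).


P(A∩B∩C) = P(A) * P(B|A) * P(C|A∩B)
= 4/15 * 4/7 * 9/10
= 16/105 * 9/10 = 24/175

24/175


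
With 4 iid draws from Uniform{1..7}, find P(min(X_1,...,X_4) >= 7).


P(min >= 7) = P(all X_i >= 7) = (P(X_1 >= 7))^4
= (1/7)^4 = 1/2401

1/2401


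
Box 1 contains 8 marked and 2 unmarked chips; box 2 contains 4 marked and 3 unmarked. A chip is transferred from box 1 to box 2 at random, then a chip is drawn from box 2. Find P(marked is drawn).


P(transfer marked) = 8/10 = 4/5; P(transfer unmarked) = 1/5
If marked transferred: Urn II has 5 marked of 8, so P(marked|marked moved) = 5/8
If unmarked transferred: Urn II has 4 marked of 8, so P(marked|unmarked moved) = 1/2
By total probability: P(marked) = 4/5*5/8 + 1/5*1/2 = 3/5

3/5


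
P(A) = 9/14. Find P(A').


P(A') = 1 - P(A) = 1 - 9/14 = 5/14

5/14


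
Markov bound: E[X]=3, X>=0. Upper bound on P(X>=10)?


Markov: P(X >= a) <= E[X]/a
P(X >= 10) <= 3/10

3/10


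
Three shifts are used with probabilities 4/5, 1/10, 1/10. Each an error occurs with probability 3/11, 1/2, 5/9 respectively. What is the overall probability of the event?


P(A) = P(A|B1)P(B1) + P(A|B2)P(B2) + P(A|B3)P(B3)
= 3/11*4/5 + 1/2*1/10 + 5/9*1/10
= 12/55 + 1/20 + 1/18 = 641/1980

641/1980


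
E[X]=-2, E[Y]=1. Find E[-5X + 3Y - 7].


E[-5X + 3Y - 7] = -5*E[X] + 3*E[Y] - 7
= (-5)*(-2) + (3)*(1) + (-7)
= 10 + 3 - 7 = 6

6


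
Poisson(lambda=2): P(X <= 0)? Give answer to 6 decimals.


P(X<=0) = e^(-2)*2^0/0!
≈ 0.1353352832
≈ 0.135335

0.135335


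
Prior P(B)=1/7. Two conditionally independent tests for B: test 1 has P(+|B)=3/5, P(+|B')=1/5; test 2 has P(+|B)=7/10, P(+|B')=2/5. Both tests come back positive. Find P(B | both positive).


After test 1: P(+) = 3/5*1/7 + 1/5*6/7 = 9/35
P(B|+) = (3/35)/(9/35) = 1/3
After test 2 (use post1 as new prior): P(+) = 7/10*1/3 + 2/5*2/3 = 1/2
P(B|+,+) = (7/30)/(1/2) = 7/15

7/15


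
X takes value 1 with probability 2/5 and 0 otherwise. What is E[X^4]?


For Bernoulli: X in {0,1}
E[X^4] = 0^4*(1-2/5) + 1^4*2/5 = 2/5

2/5


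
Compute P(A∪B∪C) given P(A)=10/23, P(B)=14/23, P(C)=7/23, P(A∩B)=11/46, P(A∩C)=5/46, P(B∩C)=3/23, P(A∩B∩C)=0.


P(A∪B∪C) = P(A)+P(B)+P(C) - P(AB)-P(AC)-P(BC) + P(ABC)
= 10/23+14/23+7/23 - 11/46-5/46-3/23 + 0
= 20/23

20/23


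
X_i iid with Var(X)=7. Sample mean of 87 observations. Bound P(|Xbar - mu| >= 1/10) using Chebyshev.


Var(Xbar) = Var(X)/n = 7/87
Chebyshev: P(|Xbar-mu| >= 1/10) <= Var(Xbar)/(1/10)^2 = (7/87)/(1/100) = 700/87
Bound exceeds 1, so trivial bound: 1

1


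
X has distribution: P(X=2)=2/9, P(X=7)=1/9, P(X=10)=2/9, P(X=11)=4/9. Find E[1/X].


E[1/X] = sum(g(x)*P(x))
= 1/2*2/9 + 1/7*1/9 + 1/10*2/9 + 1/11*4/9
= 73/385

73/385


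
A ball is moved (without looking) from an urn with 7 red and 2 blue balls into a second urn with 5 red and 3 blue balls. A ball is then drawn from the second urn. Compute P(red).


P(transfer red) = 7/9; P(transfer blue) = 2/9
If red transferred: Urn II has 6 red of 9, so P(red|red moved) = 2/3
If blue transferred: Urn II has 5 red of 9, so P(red|blue moved) = 5/9
By total probability: P(red) = 7/9*2/3 + 2/9*5/9 = 52/81

52/81


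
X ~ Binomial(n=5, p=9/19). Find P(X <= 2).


P(X<=2) = P(X=0) + P(X=1) + P(X=2)
= 100000/2476099 + 450000/2476099 + 810000/2476099
= 1360000/2476099

1360000/2476099


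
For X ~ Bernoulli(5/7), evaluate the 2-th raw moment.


For Bernoulli: X in {0,1}
E[X^2] = 0^2*(1-5/7) + 1^2*5/7 = 5/7

5/7


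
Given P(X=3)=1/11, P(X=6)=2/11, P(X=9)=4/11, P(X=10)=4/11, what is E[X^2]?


E[X^2] = sum(g(x)*P(x))
= 9*1/11 + 36*2/11 + 81*4/11 + 100*4/11
= 805/11

805/11


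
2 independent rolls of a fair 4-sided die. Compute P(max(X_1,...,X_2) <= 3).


P(max <= 3) = P(all X_i <= 3) = (P(X_1 <= 3))^2
= (3/4)^2 = 9/16

9/16


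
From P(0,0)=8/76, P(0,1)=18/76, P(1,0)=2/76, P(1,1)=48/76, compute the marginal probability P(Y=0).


P(Y=0) = P(0,0)+P(1,0) = 8/76 + 2/76 = 10/76 = 5/38

5/38


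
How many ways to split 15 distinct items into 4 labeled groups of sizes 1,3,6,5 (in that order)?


15! = 1307674368000
Denominator: 1!=1 * 3!=6 * 6!=720 * 5!=120
Coefficient = 1307674368000 / 518400 = 2522520

2522520


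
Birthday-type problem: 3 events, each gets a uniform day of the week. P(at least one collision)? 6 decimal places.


P(all different) = prod((7-i)/7 for i=0..2) = 0.612245
P(at least one match) = 1 - 0.612245 = 0.387755

0.387755


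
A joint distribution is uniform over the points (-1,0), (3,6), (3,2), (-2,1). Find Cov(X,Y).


E[X]=3/4, E[Y]=9/4, E[XY]=11/2
Cov(X,Y) = E[XY] - E[X]E[Y] = 11/2 - 3/4*9/4 = 61/16

61/16


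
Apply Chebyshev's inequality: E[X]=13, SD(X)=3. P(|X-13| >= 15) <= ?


k = 15/3 = 5
Chebyshev: P(|X-mu| >= k*sigma) <= 1/k^2 = 1/5^2 = 1/25

1/25


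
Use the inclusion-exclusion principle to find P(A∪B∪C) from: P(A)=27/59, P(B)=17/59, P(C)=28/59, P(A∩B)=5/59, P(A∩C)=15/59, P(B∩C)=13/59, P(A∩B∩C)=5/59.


P(A∪B∪C) = P(A)+P(B)+P(C) - P(AB)-P(AC)-P(BC) + P(ABC)
= 27/59+17/59+28/59 - 5/59-15/59-13/59 + 5/59
= 44/59

44/59


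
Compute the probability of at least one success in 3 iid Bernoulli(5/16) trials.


P(at least one) = 1 - P(none)
P(none) = (1 - 5/16)^3 = (11/16)^3 = 1331/4096
P(at least one) = 1 - 1331/4096 = 2765/4096

2765/4096


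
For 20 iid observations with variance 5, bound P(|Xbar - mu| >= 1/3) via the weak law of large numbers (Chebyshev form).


Var(Xbar) = Var(X)/n = 5/20
Chebyshev: P(|Xbar-mu| >= 1/3) <= Var(Xbar)/(1/3)^2 = (1/4)/(1/9) = 9/4
Bound exceeds 1, so trivial bound: 1

1


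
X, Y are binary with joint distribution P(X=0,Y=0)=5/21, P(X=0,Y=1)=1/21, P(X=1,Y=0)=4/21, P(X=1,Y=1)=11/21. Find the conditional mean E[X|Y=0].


P(Y=0) = 9/21
E[X|Y=0] = (0*5 + 1*4)/9 = 4/9

4/9


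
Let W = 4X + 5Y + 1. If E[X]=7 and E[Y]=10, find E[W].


E[4X + 5Y + 1] = 4*E[X] + 5*E[Y] + 1
= (4)*(7) + (5)*(10) + (1)
= 28 + 50 + 1 = 79

79


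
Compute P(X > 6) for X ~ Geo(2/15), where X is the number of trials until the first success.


P(X > 6) = P(first 6 trials all fail) = (1-p)^6 = (13/15)^6 = 4826809/11390625

4826809/11390625


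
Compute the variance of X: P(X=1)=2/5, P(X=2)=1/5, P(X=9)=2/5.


E[X] = 22/5, E[X^2] = 168/5
Var(X) = E[X^2] - (E[X])^2 = 168/5 - (22/5)^2 = 356/25

356/25


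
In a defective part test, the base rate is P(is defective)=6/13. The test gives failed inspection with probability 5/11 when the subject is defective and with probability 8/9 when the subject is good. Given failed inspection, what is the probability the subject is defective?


P(A) = P(A|B)P(B) + P(A|B')P(B') = 5/11*6/13 + 8/9*7/13 = 886/1287
P(B|A) = P(A|B)P(B)/P(A) = (30/143)/(886/1287) = 135/443

135/443


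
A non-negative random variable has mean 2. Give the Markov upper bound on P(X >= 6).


Markov: P(X >= a) <= E[X]/a
P(X >= 6) <= 2/6 = 1/3

1/3


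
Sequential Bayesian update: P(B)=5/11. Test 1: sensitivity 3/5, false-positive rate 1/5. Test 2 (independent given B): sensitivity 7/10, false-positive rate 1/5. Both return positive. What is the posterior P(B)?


After test 1: P(+) = 3/5*5/11 + 1/5*6/11 = 21/55
P(B|+) = (3/11)/(21/55) = 5/7
After test 2 (use post1 as new prior): P(+) = 7/10*5/7 + 1/5*2/7 = 39/70
P(B|+,+) = (1/2)/(39/70) = 35/39

35/39


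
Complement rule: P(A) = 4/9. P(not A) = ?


P(A') = 1 - P(A) = 1 - 4/9 = 5/9

5/9


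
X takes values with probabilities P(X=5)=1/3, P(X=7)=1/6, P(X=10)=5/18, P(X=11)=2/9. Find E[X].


E[X] = sum(x * P(x))
= 5*1/3 + 7*1/6 + 10*5/18 + 11*2/9
= 145/18

145/18


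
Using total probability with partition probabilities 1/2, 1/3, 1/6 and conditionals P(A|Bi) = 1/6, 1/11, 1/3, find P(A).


P(A) = P(A|B1)P(B1) + P(A|B2)P(B2) + P(A|B3)P(B3)
= 1/6*1/2 + 1/11*1/3 + 1/3*1/6
= 1/12 + 1/33 + 1/18 = 67/396

67/396


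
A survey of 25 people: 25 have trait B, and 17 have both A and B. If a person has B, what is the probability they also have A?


P(A|B) = P(A∩B)/P(B) = (17/25)/(25/25) = 17/25

17/25


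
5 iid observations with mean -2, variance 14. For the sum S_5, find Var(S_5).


By independence, Var(S_n) = n*Var(X_1) = 5*14 = 70

70


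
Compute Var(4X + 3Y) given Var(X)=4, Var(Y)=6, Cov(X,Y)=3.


Var(4X + 3Y) = 4^2*Var(X) + 3^2*Var(Y) + 2*4*3*Cov(X,Y)
= 16*4 + 9*6 + 24*3
= 64 + 54 + 72 = 190

190


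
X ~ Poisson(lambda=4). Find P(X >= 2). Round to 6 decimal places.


P(X>=2) = 1 - P(X<=1) = 1 - (e^(-4)*4^0/0! + e^(-4)*4^1/1!)
≈ 1 - (0.0183156389 + 0.0732625556)
= 1 - 0.0915781945 = 0.9084218055
≈ 0.908422

0.908422


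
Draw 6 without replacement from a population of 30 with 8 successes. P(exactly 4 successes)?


P(X=4) = C(8,4)*C(22,2) / C(30,6)
= 70*231 / 593775
= 16170/593775 = 154/5655

154/5655


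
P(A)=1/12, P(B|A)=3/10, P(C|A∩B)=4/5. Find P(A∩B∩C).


P(A∩B∩C) = P(A) * P(B|A) * P(C|A∩B)
= 1/12 * 3/10 * 4/5
= 1/40 * 4/5 = 1/50

1/50


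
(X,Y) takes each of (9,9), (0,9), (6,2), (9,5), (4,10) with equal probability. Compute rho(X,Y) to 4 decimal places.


Cov(X,Y) = -3.6000, Var(X) = 11.4400, Var(Y) = 9.2000
rho = Cov/(sqrt(VarX)*sqrt(VarY)) = -0.3509

-0.3509


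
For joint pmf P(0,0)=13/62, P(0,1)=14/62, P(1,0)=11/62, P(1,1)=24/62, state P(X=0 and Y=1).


Read from table: P(X=0, Y=1) = 14/62 = 7/31

7/31


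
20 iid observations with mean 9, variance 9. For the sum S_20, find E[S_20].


E[S_n] = n*E[X_1] = 20*9 = 180

180


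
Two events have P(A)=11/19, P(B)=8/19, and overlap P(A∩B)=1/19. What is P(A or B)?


P(A∪B) = P(A) + P(B) - P(A∩B)
= 11/19 + 8/19 - 1/19 = 18/19

18/19


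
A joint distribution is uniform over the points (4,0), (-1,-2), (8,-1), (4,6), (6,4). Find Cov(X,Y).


E[X]=21/5, E[Y]=7/5, E[XY]=42/5
Cov(X,Y) = E[XY] - E[X]E[Y] = 42/5 - 21/5*7/5 = 63/25

63/25


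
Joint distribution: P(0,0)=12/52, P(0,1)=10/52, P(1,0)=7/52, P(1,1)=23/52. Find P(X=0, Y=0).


Read from table: P(X=0, Y=0) = 12/52 = 3/13

3/13


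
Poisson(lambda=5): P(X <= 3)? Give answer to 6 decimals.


P(X<=3) = e^(-5)*5^0/0! + e^(-5)*5^1/1! + e^(-5)*5^2/2! + e^(-5)*5^3/3!
≈ 0.0067379470 + 0.0336897350 + 0.0842243375 + 0.1403738958
= 0.2650259153
≈ 0.265026

0.265026


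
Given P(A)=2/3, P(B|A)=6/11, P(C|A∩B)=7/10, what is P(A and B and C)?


P(A∩B∩C) = P(A) * P(B|A) * P(C|A∩B)
= 2/3 * 6/11 * 7/10
= 4/11 * 7/10 = 14/55

14/55


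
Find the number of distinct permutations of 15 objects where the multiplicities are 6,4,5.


15! = 1307674368000
Denominator: 6!=720 * 4!=24 * 5!=120
Coefficient = 1307674368000 / 2073600 = 630630

630630


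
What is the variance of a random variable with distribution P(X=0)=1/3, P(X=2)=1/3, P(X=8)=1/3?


E[X] = 10/3, E[X^2] = 68/3
Var(X) = E[X^2] - (E[X])^2 = 68/3 - (10/3)^2 = 104/9

104/9


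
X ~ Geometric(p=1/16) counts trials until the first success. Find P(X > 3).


P(X > 3) = P(first 3 trials all fail) = (1-p)^3 = (15/16)^3 = 3375/4096

3375/4096


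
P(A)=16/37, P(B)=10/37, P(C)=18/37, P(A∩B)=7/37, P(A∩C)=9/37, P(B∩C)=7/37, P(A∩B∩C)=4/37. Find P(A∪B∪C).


P(A∪B∪C) = P(A)+P(B)+P(C) - P(AB)-P(AC)-P(BC) + P(ABC)
= 16/37+10/37+18/37 - 7/37-9/37-7/37 + 4/37
= 25/37

25/37


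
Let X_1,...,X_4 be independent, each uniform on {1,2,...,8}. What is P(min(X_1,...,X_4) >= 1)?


P(min >= 1) = P(all X_i >= 1) = (P(X_1 >= 1))^4
= (8/8)^4 = 1^4 = 1

1


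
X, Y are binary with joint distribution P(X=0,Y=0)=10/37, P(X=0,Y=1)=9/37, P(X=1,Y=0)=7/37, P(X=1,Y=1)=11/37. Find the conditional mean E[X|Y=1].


P(Y=1) = 20/37
E[X|Y=1] = (0*9 + 1*11)/20 = 11/20

11/20


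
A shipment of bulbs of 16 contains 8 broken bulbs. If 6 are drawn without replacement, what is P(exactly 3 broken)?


P(X=3) = C(8,3)*C(8,3) / C(16,6)
= 56*56 / 8008
= 3136/8008 = 56/143

56/143


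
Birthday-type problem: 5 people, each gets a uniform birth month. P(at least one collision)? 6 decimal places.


P(all different) = prod((12-i)/12 for i=0..4) = 0.381944
P(at least one match) = 1 - 0.381944 = 0.618056

0.618056


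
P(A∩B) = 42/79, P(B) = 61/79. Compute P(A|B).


P(A|B) = P(A∩B)/P(B) = (42/79)/(61/79) = 42/61

42/61


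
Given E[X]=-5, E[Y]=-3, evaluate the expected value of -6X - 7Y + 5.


E[-6X - 7Y + 5] = -6*E[X] - 7*E[Y] + 5
= (-6)*(-5) + (-7)*(-3) + (5)
= 30 + 21 + 5 = 56

56


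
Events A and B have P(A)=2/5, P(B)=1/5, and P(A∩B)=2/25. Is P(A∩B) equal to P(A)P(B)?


P(A)*P(B) = 2/5*1/5 = 2/25
P(A∩B) = 2/25, which equals P(A)P(B), so independent

Yes, A and B are independent


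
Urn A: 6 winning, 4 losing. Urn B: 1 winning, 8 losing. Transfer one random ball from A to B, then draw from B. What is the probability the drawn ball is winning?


P(transfer winning) = 6/10 = 3/5; P(transfer losing) = 2/5
If winning transferred: Urn II has 2 winning of 10, so P(winning|winning moved) = 1/5
If losing transferred: Urn II has 1 winning of 10, so P(winning|losing moved) = 1/10
By total probability: P(winning) = 3/5*1/5 + 2/5*1/10 = 4/25

4/25


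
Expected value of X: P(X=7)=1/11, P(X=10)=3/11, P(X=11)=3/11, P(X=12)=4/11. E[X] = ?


E[X] = sum(x * P(x))
= 7*1/11 + 10*3/11 + 11*3/11 + 12*4/11
= 118/11

118/11


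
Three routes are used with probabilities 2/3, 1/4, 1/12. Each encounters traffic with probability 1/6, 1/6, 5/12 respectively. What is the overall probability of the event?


P(A) = P(A|B1)P(B1) + P(A|B2)P(B2) + P(A|B3)P(B3)
= 1/6*2/3 + 1/6*1/4 + 5/12*1/12
= 1/9 + 1/24 + 5/144 = 3/16

3/16


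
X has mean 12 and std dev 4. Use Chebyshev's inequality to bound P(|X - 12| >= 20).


k = 20/4 = 5
Chebyshev: P(|X-mu| >= k*sigma) <= 1/k^2 = 1/5^2 = 1/25

1/25


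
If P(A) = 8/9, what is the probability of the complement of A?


P(A') = 1 - P(A) = 1 - 8/9 = 1/9

1/9


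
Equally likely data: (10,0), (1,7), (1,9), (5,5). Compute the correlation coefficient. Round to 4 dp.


Cov(X,Y) = -12.0625, Var(X) = 13.6875, Var(Y) = 11.1875
rho = Cov/(sqrt(VarX)*sqrt(VarY)) = -0.9748

-0.9748


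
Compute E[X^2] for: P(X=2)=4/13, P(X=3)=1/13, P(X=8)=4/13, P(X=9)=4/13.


E[X^2] = sum(x^2 * P(x))
= 4*4/13 + 9*1/13 + 64*4/13 + 81*4/13
= 605/13

605/13


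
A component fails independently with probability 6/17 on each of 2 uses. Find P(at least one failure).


P(at least one) = 1 - P(none)
P(none) = (1 - 6/17)^2 = (11/17)^2 = 121/289
P(at least one) = 1 - 121/289 = 168/289

168/289


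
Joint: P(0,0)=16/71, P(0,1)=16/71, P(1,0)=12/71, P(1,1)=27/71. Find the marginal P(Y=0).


P(Y=0) = P(0,0)+P(1,0) = 16/71 + 12/71 = 28/71

28/71


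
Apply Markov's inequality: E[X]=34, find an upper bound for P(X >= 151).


Markov: P(X >= a) <= E[X]/a
P(X >= 151) <= 34/151

34/151


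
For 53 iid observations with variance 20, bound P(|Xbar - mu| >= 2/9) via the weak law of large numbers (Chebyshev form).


Var(Xbar) = Var(X)/n = 20/53
Chebyshev: P(|Xbar-mu| >= 2/9) <= Var(Xbar)/(2/9)^2 = (20/53)/(4/81) = 405/53
Bound exceeds 1, so trivial bound: 1

1


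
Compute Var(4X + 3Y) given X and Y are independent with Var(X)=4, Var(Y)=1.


Independence => Cov(X,Y)=0
Var(4X + 3Y) = 4^2*Var(X) + 3^2*Var(Y)
= 16*4 + 9*1 = 73

73


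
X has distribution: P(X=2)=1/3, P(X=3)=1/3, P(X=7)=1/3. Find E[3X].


E[3X] = sum(g(x)*P(x))
= 6*1/3 + 9*1/3 + 21*1/3
= 12

12


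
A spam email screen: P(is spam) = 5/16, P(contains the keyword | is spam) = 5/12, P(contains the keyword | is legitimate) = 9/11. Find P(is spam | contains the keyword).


P(A) = P(A|B)P(B) + P(A|B')P(B') = 5/12*5/16 + 9/11*11/16 = 133/192
P(B|A) = P(A|B)P(B)/P(A) = (25/192)/(133/192) = 25/133

25/133


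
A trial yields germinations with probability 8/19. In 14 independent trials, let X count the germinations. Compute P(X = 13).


P(X=13) = C(14,13) * p^13 * (1-p)^1
= 14 * 549755813888/42052983462257059 * 11/19
= 84662395338752/799006685782884121

84662395338752/799006685782884121


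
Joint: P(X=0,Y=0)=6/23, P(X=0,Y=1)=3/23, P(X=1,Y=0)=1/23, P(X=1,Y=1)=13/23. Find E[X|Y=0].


P(Y=0) = 7/23
E[X|Y=0] = (0*6 + 1*1)/7 = 1/7

1/7


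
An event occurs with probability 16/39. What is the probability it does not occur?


P(A') = 1 - P(A) = 1 - 16/39 = 23/39

23/39


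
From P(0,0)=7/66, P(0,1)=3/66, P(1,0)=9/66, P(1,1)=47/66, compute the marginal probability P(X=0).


P(X=0) = P(0,0)+P(0,1) = 7/66 + 3/66 = 10/66 = 5/33

5/33


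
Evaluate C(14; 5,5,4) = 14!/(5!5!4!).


14! = 87178291200
Denominator: 5!=120 * 5!=120 * 4!=24
Coefficient = 87178291200 / 345600 = 252252

252252


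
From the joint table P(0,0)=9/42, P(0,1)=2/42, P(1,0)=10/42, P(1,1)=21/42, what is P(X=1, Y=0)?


Read from table: P(X=1, Y=0) = 10/42 = 5/21

5/21


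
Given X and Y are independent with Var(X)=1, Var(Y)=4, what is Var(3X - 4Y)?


Independence => Cov(X,Y)=0
Var(3X - 4Y) = 3^2*Var(X) + (-4)^2*Var(Y)
= 9*1 + 16*4 = 73

73


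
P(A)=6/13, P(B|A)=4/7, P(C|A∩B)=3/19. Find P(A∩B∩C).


P(A∩B∩C) = P(A) * P(B|A) * P(C|A∩B)
= 6/13 * 4/7 * 3/19
= 24/91 * 3/19 = 72/1729

72/1729


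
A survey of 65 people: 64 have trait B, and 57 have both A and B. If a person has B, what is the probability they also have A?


P(A|B) = P(A∩B)/P(B) = (57/65)/(64/65) = 57/64

57/64


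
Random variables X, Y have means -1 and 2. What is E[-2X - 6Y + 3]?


E[-2X - 6Y + 3] = -2*E[X] - 6*E[Y] + 3
= (-2)*(-1) + (-6)*(2) + (3)
= 2 - 12 + 3 = -7

-7


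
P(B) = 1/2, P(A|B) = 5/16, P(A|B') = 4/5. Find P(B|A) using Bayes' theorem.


P(A) = P(A|B)P(B) + P(A|B')P(B') = 5/16*1/2 + 4/5*1/2 = 89/160
P(B|A) = P(A|B)P(B)/P(A) = (5/32)/(89/160) = 25/89

25/89


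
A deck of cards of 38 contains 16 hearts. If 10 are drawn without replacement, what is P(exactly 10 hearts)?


P(X=10) = C(16,10)*C(22,0) / C(38,10)
= 8008*1 / 472733756
= 8008/472733756 = 182/10743949

182/10743949


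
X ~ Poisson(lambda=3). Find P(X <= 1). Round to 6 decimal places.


P(X<=1) = e^(-3)*3^0/0! + e^(-3)*3^1/1!
≈ 0.0497870684 + 0.1493612051
= 0.1991482735
≈ 0.199148

0.199148


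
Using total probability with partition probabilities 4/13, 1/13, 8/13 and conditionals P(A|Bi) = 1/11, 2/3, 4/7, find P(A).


P(A) = P(A|B1)P(B1) + P(A|B2)P(B2) + P(A|B3)P(B3)
= 1/11*4/13 + 2/3*1/13 + 4/7*8/13
= 4/143 + 2/39 + 32/91 = 1294/3003

1294/3003


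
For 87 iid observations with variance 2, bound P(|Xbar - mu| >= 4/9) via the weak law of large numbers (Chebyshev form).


Var(Xbar) = Var(X)/n = 2/87
Chebyshev: P(|Xbar-mu| >= 4/9) <= Var(Xbar)/(4/9)^2 = (2/87)/(16/81) = 27/232

27/232


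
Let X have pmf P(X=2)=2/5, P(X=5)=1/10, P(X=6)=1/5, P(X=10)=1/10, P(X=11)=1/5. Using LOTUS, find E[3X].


E[3X] = sum(g(x)*P(x))
= 6*2/5 + 15*1/10 + 18*1/5 + 30*1/10 + 33*1/5
= 171/10

171/10


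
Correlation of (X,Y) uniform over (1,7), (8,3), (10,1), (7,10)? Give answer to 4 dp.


Cov(X,Y) = -6.3750, Var(X) = 11.2500, Var(Y) = 12.1875
rho = Cov/(sqrt(VarX)*sqrt(VarY)) = -0.5444

-0.5444


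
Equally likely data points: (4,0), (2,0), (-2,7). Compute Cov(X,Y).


E[X]=4/3, E[Y]=7/3, E[XY]=-14/3
Cov(X,Y) = E[XY] - E[X]E[Y] = -14/3 - 4/3*7/3 = -70/9

-70/9


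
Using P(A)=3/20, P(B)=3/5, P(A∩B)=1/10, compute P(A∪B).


P(A∪B) = P(A) + P(B) - P(A∩B)
= 3/20 + 3/5 - 1/10 = 13/20

13/20


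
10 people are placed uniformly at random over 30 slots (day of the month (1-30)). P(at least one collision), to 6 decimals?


P(all different) = prod((30-i)/30 for i=0..9) = 0.184639
P(at least one match) = 1 - 0.184639 = 0.815361

0.815361


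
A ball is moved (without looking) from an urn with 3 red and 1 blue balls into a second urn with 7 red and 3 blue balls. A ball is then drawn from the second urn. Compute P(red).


P(transfer red) = 3/4; P(transfer blue) = 1/4
If red transferred: Urn II has 8 red of 11, so P(red|red moved) = 8/11
If blue transferred: Urn II has 7 red of 11, so P(red|blue moved) = 7/11
By total probability: P(red) = 3/4*8/11 + 1/4*7/11 = 31/44

31/44


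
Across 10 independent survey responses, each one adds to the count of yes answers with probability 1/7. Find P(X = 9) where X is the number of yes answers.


P(X=9) = C(10,9) * p^9 * (1-p)^1
= 10 * 1/40353607 * 6/7
= 60/282475249

60/282475249


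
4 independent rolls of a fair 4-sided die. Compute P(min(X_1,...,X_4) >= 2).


P(min >= 2) = P(all X_i >= 2) = (P(X_1 >= 2))^4
= (3/4)^4 = 81/256

81/256


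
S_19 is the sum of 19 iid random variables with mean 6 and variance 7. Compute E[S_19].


E[S_n] = n*E[X_1] = 19*6 = 114

114


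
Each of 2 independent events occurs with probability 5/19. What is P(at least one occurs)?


P(at least one) = 1 - P(none)
P(none) = (1 - 5/19)^2 = (14/19)^2 = 196/361
P(at least one) = 1 - 196/361 = 165/361

165/361


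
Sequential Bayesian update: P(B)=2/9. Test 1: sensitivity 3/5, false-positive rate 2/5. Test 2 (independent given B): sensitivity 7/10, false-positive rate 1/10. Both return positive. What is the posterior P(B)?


After test 1: P(+) = 3/5*2/9 + 2/5*7/9 = 4/9
P(B|+) = (2/15)/(4/9) = 3/10
After test 2 (use post1 as new prior): P(+) = 7/10*3/10 + 1/10*7/10 = 7/25
P(B|+,+) = (21/100)/(7/25) = 3/4

3/4


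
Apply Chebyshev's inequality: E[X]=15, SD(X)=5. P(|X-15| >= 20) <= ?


k = 20/5 = 4
Chebyshev: P(|X-mu| >= k*sigma) <= 1/k^2 = 1/4^2 = 1/16

1/16


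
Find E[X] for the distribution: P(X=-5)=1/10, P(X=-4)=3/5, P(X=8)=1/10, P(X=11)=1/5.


E[X] = sum(x * P(x))
= -5*1/10 - 4*3/5 + 8*1/10 + 11*1/5
= 1/10

1/10


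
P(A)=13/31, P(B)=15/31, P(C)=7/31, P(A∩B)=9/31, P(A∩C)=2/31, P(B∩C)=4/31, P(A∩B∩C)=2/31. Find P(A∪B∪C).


P(A∪B∪C) = P(A)+P(B)+P(C) - P(AB)-P(AC)-P(BC) + P(ABC)
= 13/31+15/31+7/31 - 9/31-2/31-4/31 + 2/31
= 22/31

22/31


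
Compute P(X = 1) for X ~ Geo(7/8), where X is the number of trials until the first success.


P(X=1) = (1-p)^0 * p = (1/8)^0 * 7/8
= 1 * 7/8 = 7/8

7/8


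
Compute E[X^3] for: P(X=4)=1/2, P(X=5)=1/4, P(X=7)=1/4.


E[X^3] = sum(x^3 * P(x))
= 64*1/2 + 125*1/4 + 343*1/4
= 149

149


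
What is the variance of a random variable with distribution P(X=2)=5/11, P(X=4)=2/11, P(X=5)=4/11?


E[X] = 38/11, E[X^2] = 152/11
Var(X) = E[X^2] - (E[X])^2 = 152/11 - (38/11)^2 = 228/121

228/121


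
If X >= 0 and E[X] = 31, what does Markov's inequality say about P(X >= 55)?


Markov: P(X >= a) <= E[X]/a
P(X >= 55) <= 31/55

31/55


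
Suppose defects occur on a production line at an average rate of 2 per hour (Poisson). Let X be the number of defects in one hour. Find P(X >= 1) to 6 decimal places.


P(X>=1) = 1 - P(X<=0) = 1 - (e^(-2)*2^0/0!)
≈ 1 - 0.1353352832 = 0.8646647168
≈ 0.864665

0.864665


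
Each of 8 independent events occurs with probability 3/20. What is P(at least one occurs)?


P(at least one) = 1 - P(none)
P(none) = (1 - 3/20)^8 = (17/20)^8 = 6975757441/25600000000
P(at least one) = 1 - 6975757441/25600000000 = 18624242559/25600000000

18624242559/25600000000


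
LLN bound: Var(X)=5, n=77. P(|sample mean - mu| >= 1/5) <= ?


Var(Xbar) = Var(X)/n = 5/77
Chebyshev: P(|Xbar-mu| >= 1/5) <= Var(Xbar)/(1/5)^2 = (5/77)/(1/25) = 125/77
Bound exceeds 1, so trivial bound: 1

1


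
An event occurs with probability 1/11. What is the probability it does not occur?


P(A') = 1 - P(A) = 1 - 1/11 = 10/11

10/11


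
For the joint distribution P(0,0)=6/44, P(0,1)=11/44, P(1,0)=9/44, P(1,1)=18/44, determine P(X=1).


P(X=1) = P(1,0)+P(1,1) = 9/44 + 18/44 = 27/44

27/44


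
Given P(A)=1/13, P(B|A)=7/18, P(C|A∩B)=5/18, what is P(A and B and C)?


P(A∩B∩C) = P(A) * P(B|A) * P(C|A∩B)
= 1/13 * 7/18 * 5/18
= 7/234 * 5/18 = 35/4212

35/4212


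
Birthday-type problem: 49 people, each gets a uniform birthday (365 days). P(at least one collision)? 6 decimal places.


P(all different) = prod((365-i)/365 for i=0..48) = 0.034220
P(at least one match) = 1 - 0.034220 = 0.965780

0.965780


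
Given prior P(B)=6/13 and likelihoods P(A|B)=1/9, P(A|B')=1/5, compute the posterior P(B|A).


P(A) = P(A|B)P(B) + P(A|B')P(B') = 1/9*6/13 + 1/5*7/13 = 31/195
P(B|A) = P(A|B)P(B)/P(A) = (2/39)/(31/195) = 10/31

10/31


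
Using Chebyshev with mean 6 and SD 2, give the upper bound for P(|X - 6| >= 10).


k = 10/2 = 5
Chebyshev: P(|X-mu| >= k*sigma) <= 1/k^2 = 1/5^2 = 1/25

1/25


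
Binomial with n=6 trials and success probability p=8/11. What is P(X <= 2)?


P(X<=2) = P(X=0) + P(X=1) + P(X=2)
= 729/1771561 + 11664/1771561 + 77760/1771561
= 90153/1771561

90153/1771561


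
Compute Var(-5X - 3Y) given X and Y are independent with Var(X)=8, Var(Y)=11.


Independence => Cov(X,Y)=0
Var(-5X - 3Y) = (-5)^2*Var(X) + (-3)^2*Var(Y)
= 25*8 + 9*11 = 299

299


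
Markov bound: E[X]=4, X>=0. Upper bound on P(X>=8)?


Markov: P(X >= a) <= E[X]/a
P(X >= 8) <= 4/8 = 1/2

1/2


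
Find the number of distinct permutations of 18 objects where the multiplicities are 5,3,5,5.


18! = 6402373705728000
Denominator: 5!=120 * 3!=6 * 5!=120 * 5!=120
Coefficient = 6402373705728000 / 10368000 = 617512896

617512896


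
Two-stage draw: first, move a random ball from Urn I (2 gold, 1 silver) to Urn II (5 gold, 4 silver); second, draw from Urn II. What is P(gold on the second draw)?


P(transfer gold) = 2/3; P(transfer silver) = 1/3
If gold transferred: Urn II has 6 gold of 10, so P(gold|gold moved) = 3/5
If silver transferred: Urn II has 5 gold of 10, so P(gold|silver moved) = 1/2
By total probability: P(gold) = 2/3*3/5 + 1/3*1/2 = 17/30

17/30


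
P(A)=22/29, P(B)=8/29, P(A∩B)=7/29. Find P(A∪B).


P(A∪B) = P(A) + P(B) - P(A∩B)
= 22/29 + 8/29 - 7/29 = 23/29

23/29


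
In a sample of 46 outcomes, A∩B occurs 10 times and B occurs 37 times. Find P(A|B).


P(A|B) = P(A∩B)/P(B) = (10/46)/(37/46) = 10/37

10/37


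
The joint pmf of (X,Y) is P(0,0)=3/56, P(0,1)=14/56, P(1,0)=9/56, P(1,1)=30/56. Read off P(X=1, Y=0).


Read from table: P(X=1, Y=0) = 9/56

9/56


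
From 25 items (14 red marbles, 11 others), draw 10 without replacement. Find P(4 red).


P(X=4) = C(14,4)*C(11,6) / C(25,10)
= 1001*462 / 3268760
= 462462/3268760 = 21021/148580

21021/148580


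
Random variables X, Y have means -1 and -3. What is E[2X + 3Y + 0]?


E[2X + 3Y + 0] = 2*E[X] + 3*E[Y] + 0
= (2)*(-1) + (3)*(-3) + (0)
= -2 - 9 + 0 = -11

-11


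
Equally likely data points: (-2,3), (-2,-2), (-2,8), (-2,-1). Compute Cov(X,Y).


E[X]=-2, E[Y]=2, E[XY]=-4
Cov(X,Y) = E[XY] - E[X]E[Y] = -4 + 2*2 = 0

0


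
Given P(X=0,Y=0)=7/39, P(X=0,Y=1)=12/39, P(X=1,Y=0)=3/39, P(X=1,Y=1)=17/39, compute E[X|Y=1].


P(Y=1) = 29/39
E[X|Y=1] = (0*12 + 1*17)/29 = 17/29

17/29


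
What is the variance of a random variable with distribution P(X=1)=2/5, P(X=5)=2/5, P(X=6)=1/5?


E[X] = 18/5, E[X^2] = 88/5
Var(X) = E[X^2] - (E[X])^2 = 88/5 - (18/5)^2 = 116/25

116/25


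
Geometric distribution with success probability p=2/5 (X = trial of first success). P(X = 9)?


P(X=9) = (1-p)^8 * p = (3/5)^8 * 2/5
= 6561/390625 * 2/5 = 13122/1953125

13122/1953125


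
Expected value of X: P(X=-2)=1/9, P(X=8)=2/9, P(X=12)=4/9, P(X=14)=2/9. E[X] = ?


E[X] = sum(x * P(x))
= -2*1/9 + 8*2/9 + 12*4/9 + 14*2/9
= 10

10


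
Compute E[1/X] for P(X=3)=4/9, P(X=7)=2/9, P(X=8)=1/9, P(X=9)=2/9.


E[1/X] = sum(g(x)*P(x))
= 1/3*4/9 + 1/7*2/9 + 1/8*1/9 + 1/9*2/9
= 991/4536

991/4536


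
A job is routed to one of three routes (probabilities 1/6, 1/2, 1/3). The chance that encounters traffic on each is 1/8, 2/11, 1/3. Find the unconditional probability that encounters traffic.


P(A) = P(A|B1)P(B1) + P(A|B2)P(B2) + P(A|B3)P(B3)
= 1/8*1/6 + 2/11*1/2 + 1/3*1/3
= 1/48 + 1/11 + 1/9 = 353/1584

353/1584


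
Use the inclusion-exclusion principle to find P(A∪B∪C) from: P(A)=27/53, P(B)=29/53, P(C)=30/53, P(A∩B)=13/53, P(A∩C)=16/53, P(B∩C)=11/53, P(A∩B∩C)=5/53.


P(A∪B∪C) = P(A)+P(B)+P(C) - P(AB)-P(AC)-P(BC) + P(ABC)
= 27/53+29/53+30/53 - 13/53-16/53-11/53 + 5/53
= 51/53

51/53


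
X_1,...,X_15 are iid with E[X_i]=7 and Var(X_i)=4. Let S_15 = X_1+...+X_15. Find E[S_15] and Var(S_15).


E[S_n] = n*mu = 15*7 = 105
Var(S_n) = n*sigma^2 = 15*4 = 60

E[S_15]=105, Var(S_15)=60


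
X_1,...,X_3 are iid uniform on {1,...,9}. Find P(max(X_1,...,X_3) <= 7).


P(max <= 7) = P(all X_i <= 7) = (P(X_1 <= 7))^3
= (7/9)^3 = 343/729

343/729


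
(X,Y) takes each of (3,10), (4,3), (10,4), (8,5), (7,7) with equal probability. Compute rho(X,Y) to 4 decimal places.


Cov(X,Y) = -2.9200, Var(X) = 6.6400, Var(Y) = 6.1600
rho = Cov/(sqrt(VarX)*sqrt(VarY)) = -0.4566

-0.4566


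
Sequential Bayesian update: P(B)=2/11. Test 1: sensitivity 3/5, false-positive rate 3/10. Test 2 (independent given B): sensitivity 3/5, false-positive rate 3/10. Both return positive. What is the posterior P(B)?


After test 1: P(+) = 3/5*2/11 + 3/10*9/11 = 39/110
P(B|+) = (6/55)/(39/110) = 4/13
After test 2 (use post1 as new prior): P(+) = 3/5*4/13 + 3/10*9/13 = 51/130
P(B|+,+) = (12/65)/(51/130) = 8/17

8/17


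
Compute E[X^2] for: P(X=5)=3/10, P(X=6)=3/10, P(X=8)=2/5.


E[X^2] = sum(x^2 * P(x))
= 25*3/10 + 36*3/10 + 64*2/5
= 439/10

439/10


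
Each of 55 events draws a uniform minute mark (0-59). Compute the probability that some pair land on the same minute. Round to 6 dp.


P(all different) = prod((60-i)/60 for i=0..54) = 0.000000
P(at least one match) = 1 - 0.000000 = 1.000000

1.000000


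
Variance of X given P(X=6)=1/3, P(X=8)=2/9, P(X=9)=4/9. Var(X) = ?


E[X] = 70/9, E[X^2] = 560/9
Var(X) = E[X^2] - (E[X])^2 = 560/9 - (70/9)^2 = 140/81

140/81


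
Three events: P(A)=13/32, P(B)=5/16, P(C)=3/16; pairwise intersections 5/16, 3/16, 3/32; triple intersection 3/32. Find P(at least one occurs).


P(A∪B∪C) = P(A)+P(B)+P(C) - P(AB)-P(AC)-P(BC) + P(ABC)
= 13/32+5/16+3/16 - 5/16-3/16-3/32 + 3/32
= 13/32

13/32


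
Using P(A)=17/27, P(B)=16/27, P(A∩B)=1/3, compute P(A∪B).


P(A∪B) = P(A) + P(B) - P(A∩B)
= 17/27 + 16/27 - 1/3 = 8/9

8/9


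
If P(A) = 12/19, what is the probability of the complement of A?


P(A') = 1 - P(A) = 1 - 12/19 = 7/19

7/19


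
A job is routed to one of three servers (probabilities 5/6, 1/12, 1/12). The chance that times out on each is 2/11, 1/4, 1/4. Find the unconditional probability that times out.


P(A) = P(A|B1)P(B1) + P(A|B2)P(B2) + P(A|B3)P(B3)
= 2/11*5/6 + 1/4*1/12 + 1/4*1/12
= 5/33 + 1/48 + 1/48 = 17/88

17/88


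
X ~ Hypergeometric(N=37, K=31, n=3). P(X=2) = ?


P(X=2) = C(31,2)*C(6,1) / C(37,3)
= 465*6 / 7770
= 2790/7770 = 93/259

93/259


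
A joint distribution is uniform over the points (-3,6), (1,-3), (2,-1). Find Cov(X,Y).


E[X]=0, E[Y]=2/3, E[XY]=-23/3
Cov(X,Y) = E[XY] - E[X]E[Y] = -23/3 - 0*2/3 = -23/3

-23/3


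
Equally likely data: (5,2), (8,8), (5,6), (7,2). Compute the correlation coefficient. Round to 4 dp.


Cov(X,Y) = 1.3750, Var(X) = 1.6875, Var(Y) = 6.7500
rho = Cov/(sqrt(VarX)*sqrt(VarY)) = 0.4074

0.4074


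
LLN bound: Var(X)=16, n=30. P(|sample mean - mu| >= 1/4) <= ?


Var(Xbar) = Var(X)/n = 16/30
Chebyshev: P(|Xbar-mu| >= 1/4) <= Var(Xbar)/(1/4)^2 = (8/15)/(1/16) = 128/15
Bound exceeds 1, so trivial bound: 1

1


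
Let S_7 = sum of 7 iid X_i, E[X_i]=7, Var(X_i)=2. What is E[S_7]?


E[S_n] = n*E[X_1] = 7*7 = 49

49


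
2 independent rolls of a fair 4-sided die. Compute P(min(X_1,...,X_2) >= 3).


P(min >= 3) = P(all X_i >= 3) = (P(X_1 >= 3))^2
= (2/4)^2 = (1/2)^2 = 1/4

1/4


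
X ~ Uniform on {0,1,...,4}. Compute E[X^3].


E[X^3] = (1/5) * sum(x^3 for x=0..4)
= 100/5 = 20

20


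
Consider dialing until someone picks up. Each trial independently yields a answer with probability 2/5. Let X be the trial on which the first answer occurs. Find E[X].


For geometric (trials until first success), E[X] = 1/p = 1/(2/5) = 5/2

5/2


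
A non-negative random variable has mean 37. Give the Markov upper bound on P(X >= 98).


Markov: P(X >= a) <= E[X]/a
P(X >= 98) <= 37/98

37/98


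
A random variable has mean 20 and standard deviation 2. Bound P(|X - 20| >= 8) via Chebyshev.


k = 8/2 = 4
Chebyshev: P(|X-mu| >= k*sigma) <= 1/k^2 = 1/4^2 = 1/16

1/16


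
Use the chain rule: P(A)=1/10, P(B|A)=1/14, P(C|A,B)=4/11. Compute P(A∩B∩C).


P(A∩B∩C) = P(A) * P(B|A) * P(C|A∩B)
= 1/10 * 1/14 * 4/11
= 1/140 * 4/11 = 1/385

1/385


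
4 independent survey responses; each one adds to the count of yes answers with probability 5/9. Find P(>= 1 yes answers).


P(at least one) = 1 - P(none)
P(none) = (1 - 5/9)^4 = (4/9)^4 = 256/6561
P(at least one) = 1 - 256/6561 = 6305/6561

6305/6561


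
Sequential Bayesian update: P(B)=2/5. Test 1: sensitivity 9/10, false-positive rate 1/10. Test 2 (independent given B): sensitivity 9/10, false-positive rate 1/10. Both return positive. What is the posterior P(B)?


After test 1: P(+) = 9/10*2/5 + 1/10*3/5 = 21/50
P(B|+) = (9/25)/(21/50) = 6/7
After test 2 (use post1 as new prior): P(+) = 9/10*6/7 + 1/10*1/7 = 11/14
P(B|+,+) = (27/35)/(11/14) = 54/55

54/55


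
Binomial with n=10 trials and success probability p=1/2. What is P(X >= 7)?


P(X>=7) = P(X=7) + P(X=8) + P(X=9) + P(X=10)
= 15/128 + 45/1024 + 5/512 + 1/1024
= 11/64

11/64


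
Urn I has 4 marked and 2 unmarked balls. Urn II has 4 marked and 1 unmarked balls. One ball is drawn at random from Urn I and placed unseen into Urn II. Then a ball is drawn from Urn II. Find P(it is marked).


P(transfer marked) = 4/6 = 2/3; P(transfer unmarked) = 1/3
If marked transferred: Urn II has 5 marked of 6, so P(marked|marked moved) = 5/6
If unmarked transferred: Urn II has 4 marked of 6, so P(marked|unmarked moved) = 2/3
By total probability: P(marked) = 2/3*5/6 + 1/3*2/3 = 7/9

7/9


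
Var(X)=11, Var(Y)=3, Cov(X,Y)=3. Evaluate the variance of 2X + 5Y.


Var(2X + 5Y) = 2^2*Var(X) + 5^2*Var(Y) + 2*2*5*Cov(X,Y)
= 4*11 + 25*3 + 20*3
= 44 + 75 + 60 = 179

179


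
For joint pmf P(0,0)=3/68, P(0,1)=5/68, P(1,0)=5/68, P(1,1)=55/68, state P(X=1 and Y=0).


Read from table: P(X=1, Y=0) = 5/68

5/68


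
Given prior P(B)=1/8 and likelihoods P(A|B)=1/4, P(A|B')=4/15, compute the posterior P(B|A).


P(A) = P(A|B)P(B) + P(A|B')P(B') = 1/4*1/8 + 4/15*7/8 = 127/480
P(B|A) = P(A|B)P(B)/P(A) = (1/32)/(127/480) = 15/127

15/127


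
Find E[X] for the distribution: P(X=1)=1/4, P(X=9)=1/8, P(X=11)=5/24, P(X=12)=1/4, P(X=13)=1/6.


E[X] = sum(x * P(x))
= 1*1/4 + 9*1/8 + 11*5/24 + 12*1/4 + 13*1/6
= 53/6

53/6


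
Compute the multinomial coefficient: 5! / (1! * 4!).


5! = 120
Denominator: 1!=1 * 4!=24
Coefficient = 120 / 24 = 5

5


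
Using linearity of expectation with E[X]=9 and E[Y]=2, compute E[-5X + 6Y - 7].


E[-5X + 6Y - 7] = -5*E[X] + 6*E[Y] - 7
= (-5)*(9) + (6)*(2) + (-7)
= -45 + 12 - 7 = -40

-40


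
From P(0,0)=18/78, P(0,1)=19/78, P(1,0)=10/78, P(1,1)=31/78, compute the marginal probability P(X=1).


P(X=1) = P(1,0)+P(1,1) = 10/78 + 31/78 = 41/78

41/78


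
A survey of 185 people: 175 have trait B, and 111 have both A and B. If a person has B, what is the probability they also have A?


P(A|B) = P(A∩B)/P(B) = (111/185)/(175/185) = 111/175

111/175


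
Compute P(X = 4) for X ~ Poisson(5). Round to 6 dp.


P(X=4) = e^(-5) * 5^4 / 4!
≈ 0.006737946999 * 625 / 24
≈ 0.175467

0.175467
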